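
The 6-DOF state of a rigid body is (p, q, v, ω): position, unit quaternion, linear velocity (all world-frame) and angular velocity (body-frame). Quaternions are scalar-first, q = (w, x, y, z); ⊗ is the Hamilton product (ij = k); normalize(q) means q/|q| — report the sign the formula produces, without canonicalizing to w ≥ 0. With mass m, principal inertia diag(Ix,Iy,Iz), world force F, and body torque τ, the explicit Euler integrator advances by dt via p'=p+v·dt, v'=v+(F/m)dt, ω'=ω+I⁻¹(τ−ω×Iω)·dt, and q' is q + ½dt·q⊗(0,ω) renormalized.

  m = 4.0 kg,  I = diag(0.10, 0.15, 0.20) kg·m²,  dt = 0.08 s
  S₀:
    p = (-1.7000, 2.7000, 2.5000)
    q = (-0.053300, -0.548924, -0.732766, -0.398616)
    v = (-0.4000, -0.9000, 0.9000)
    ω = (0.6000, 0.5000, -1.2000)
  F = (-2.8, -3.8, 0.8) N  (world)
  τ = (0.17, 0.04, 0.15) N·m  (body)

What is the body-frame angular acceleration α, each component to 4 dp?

α = (2.0000, -0.2133, 0.6750)

gyro term ω×Iω = (-0.0300, 0.0720, 0.0150)
α = I⁻¹(τ − ω×Iω) = (2.0000, -0.2133, 0.6750)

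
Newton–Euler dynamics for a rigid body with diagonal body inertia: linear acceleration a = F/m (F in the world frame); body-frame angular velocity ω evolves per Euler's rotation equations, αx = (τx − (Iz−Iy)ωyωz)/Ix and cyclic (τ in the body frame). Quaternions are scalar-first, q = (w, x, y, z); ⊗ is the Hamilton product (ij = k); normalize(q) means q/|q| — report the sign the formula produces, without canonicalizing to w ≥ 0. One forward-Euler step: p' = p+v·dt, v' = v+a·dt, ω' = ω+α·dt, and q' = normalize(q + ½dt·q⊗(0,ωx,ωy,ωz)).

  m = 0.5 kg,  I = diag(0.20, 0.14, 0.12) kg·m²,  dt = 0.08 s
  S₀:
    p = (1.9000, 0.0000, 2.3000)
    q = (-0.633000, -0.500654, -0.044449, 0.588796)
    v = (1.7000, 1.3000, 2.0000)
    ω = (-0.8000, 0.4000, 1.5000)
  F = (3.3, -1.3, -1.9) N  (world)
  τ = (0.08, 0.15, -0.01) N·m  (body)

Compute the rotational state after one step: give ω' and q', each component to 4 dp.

precession coupling ω×(Iω) = (-0.0120, -0.0960, 0.0192)
α = I⁻¹(τ − ω×Iω) = (0.4600, 1.7571, -0.2433)
new body rate ω' = (-0.7632, 0.5406, 1.4805)
2q̇ = q⊗(0,ω) = (-1.2659376, 0.2042081, 0.0267442, -1.1853208)
updated quaternion q' = (-0.6820, -0.4913, -0.0433, 0.5401)

ω' = (-0.7632, 0.5406, 1.4805)
q' = (-0.6820, -0.4913, -0.0433, 0.5401)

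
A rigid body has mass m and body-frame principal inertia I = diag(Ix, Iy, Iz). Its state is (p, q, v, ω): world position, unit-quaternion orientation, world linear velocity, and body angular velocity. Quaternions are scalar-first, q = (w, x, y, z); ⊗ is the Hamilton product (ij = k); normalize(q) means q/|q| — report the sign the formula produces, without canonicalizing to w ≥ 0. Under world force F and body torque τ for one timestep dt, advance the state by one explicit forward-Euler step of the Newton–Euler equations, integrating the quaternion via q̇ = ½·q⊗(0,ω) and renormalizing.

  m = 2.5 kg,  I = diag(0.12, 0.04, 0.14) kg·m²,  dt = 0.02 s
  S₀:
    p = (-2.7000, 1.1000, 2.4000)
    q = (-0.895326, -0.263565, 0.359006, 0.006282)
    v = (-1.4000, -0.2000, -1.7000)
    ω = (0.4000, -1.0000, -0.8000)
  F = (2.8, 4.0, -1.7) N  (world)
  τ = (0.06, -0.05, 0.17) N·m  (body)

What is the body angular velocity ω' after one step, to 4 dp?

ω' = (0.3967, -1.0282, -0.7803)

precession coupling ω×(Iω) = (0.0800, 0.0064, 0.0320)
α = I⁻¹(τ − ω×Iω) = (-0.1667, -1.4100, 0.9857)
ω' = ω + α·dt = (0.3967, -1.0282, -0.7803)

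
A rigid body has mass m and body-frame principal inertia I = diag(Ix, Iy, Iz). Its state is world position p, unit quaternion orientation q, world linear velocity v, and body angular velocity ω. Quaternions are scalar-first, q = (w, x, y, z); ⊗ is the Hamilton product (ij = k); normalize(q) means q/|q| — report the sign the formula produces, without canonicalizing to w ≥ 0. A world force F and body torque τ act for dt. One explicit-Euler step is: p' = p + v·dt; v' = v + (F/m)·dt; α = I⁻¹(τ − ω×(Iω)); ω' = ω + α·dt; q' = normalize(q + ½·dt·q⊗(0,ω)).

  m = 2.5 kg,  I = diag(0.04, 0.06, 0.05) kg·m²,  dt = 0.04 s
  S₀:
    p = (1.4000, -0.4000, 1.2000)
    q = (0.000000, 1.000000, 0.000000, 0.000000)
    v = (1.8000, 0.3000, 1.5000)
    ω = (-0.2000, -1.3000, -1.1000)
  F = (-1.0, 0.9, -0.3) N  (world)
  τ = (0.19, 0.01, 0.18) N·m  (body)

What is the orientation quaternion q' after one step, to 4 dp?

q' = (0.0040, 0.9994, 0.0220, -0.0260)

2q̇ = q⊗(0,ω) = (0.2000000, 0.0000000, 1.1000000, -1.3000000)
updated quaternion q' = (0.0040, 0.9994, 0.0220, -0.0260)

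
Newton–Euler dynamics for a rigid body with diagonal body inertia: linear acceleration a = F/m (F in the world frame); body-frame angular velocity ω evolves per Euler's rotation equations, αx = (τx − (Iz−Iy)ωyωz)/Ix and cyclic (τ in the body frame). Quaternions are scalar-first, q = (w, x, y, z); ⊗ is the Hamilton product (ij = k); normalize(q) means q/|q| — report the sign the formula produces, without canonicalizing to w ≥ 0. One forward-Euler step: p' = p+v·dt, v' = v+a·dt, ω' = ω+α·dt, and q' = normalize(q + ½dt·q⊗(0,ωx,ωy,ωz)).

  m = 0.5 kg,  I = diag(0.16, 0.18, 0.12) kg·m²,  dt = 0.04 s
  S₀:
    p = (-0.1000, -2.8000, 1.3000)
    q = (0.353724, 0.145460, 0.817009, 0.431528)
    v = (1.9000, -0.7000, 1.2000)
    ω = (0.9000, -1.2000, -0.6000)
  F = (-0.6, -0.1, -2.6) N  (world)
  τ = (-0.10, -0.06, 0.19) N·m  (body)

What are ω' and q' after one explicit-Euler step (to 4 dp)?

angular accel α = (-0.3550, -0.2133, 1.7633)
ω' = ω + α·dt = (0.8858, -1.2085, -0.5295)
Hamilton product q⊗(0,ω) = (1.1084136, 0.3459798, 0.0511824, -1.1220945)
q + ½dt·q⊗(0,ω), renormalized = (0.3757, 0.1523, 0.8176, 0.4089)

ω' = (0.8858, -1.2085, -0.5295)
q' = (0.3757, 0.1523, 0.8176, 0.4089)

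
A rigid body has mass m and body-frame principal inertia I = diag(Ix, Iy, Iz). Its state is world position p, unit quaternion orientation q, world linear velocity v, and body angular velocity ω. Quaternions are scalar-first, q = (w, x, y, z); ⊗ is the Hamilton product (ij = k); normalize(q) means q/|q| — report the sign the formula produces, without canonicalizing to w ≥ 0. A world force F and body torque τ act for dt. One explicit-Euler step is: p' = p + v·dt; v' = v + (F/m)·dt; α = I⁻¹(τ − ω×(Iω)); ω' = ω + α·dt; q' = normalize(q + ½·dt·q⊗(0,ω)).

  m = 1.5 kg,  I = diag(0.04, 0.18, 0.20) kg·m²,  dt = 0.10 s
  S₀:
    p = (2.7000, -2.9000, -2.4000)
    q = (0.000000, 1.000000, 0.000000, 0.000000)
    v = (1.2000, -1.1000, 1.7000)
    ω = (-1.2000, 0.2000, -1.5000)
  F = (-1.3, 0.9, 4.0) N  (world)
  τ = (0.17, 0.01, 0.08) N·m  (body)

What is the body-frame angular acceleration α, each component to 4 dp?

α = (4.4000, 1.6556, 0.5680)

gyro term ω×Iω = (-0.0060, -0.2880, -0.0336)
(τ − ω×Iω)/I = (4.4000, 1.6556, 0.5680)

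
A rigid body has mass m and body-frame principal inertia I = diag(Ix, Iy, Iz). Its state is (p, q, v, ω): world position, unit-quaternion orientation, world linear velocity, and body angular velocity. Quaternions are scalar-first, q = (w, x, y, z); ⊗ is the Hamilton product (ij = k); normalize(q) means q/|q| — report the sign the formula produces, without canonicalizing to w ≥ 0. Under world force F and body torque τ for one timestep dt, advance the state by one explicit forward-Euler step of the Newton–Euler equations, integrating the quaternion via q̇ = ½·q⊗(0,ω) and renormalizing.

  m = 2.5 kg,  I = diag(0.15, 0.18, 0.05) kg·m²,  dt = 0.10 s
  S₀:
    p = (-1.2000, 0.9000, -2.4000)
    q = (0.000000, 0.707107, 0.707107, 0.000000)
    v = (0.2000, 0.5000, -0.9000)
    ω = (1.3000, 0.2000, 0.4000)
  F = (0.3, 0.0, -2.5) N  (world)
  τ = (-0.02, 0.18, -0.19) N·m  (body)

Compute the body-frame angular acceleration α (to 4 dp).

α = (-0.0640, 0.7111, -3.9560)

precession coupling ω×(Iω) = (-0.0104, 0.0520, 0.0078)
(τ − ω×Iω)/I = (-0.0640, 0.7111, -3.9560)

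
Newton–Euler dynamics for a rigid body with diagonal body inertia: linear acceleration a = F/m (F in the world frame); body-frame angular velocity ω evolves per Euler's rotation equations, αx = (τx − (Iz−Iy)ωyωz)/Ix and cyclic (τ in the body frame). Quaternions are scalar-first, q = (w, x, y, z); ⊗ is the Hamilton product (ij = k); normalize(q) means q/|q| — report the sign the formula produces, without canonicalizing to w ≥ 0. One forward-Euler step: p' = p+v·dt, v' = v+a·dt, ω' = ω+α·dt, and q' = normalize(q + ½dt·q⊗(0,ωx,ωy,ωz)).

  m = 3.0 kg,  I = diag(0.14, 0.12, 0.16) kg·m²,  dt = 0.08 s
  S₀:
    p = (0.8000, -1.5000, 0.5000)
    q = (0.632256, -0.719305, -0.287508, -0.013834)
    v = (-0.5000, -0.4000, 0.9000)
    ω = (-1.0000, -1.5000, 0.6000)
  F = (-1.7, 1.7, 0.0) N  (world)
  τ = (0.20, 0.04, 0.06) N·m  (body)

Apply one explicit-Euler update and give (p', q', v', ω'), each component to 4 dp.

p' = (0.7600, -1.5320, 0.5720)
q' = (0.5849, -0.7502, -0.3067, 0.0329)
v' = (-0.5453, -0.3547, 0.9000)
ω' = (-0.8651, -1.4813, 0.6450)

gyro term ω×Iω = (-0.0360, 0.0120, -0.0300)
angular accel α = (1.6857, 0.2333, 0.5625)
ω' = ω + α·dt = (-0.8651, -1.4813, 0.6450)
q⊗(0,ω) = (-1.1422666, -0.8255118, -0.5029670, 1.1708031)
q + ½dt·q⊗(0,ω), renormalized = (0.5849, -0.7502, -0.3067, 0.0329)
a = (-0.5667, 0.5667, 0.0000)
p' = p + v·dt = (0.7600, -1.5320, 0.5720)
v + (F/m)dt = (-0.5453, -0.3547, 0.9000)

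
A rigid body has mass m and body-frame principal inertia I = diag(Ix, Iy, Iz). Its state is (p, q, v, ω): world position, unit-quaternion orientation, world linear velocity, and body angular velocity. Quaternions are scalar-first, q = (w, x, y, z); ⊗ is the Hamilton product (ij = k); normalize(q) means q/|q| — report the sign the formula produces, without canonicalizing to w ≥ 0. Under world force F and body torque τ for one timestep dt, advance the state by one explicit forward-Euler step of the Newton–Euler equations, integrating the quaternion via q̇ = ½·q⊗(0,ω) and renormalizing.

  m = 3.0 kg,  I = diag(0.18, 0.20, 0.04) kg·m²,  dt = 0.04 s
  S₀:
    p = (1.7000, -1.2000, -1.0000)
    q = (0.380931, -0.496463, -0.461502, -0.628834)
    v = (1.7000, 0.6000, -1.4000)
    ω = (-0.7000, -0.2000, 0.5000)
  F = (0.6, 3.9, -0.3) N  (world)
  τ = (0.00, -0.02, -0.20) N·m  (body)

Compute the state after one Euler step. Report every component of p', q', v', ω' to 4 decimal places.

angular accel α = (-0.0889, 0.1450, -5.0700)
ω + α·dt = (-0.7036, -0.1942, 0.2972)
Hamilton product q⊗(0,ω) = (-0.1254075, -0.6231695, 0.6122291, -0.0332933)
updated quaternion q' = (0.3784, -0.5088, -0.4492, -0.6294)
p + v·dt = (1.7680, -1.1760, -1.0560)
v' = v + a·dt = (1.7080, 0.6520, -1.4040)

p' = (1.7680, -1.1760, -1.0560)
q' = (0.3784, -0.5088, -0.4492, -0.6294)
v' = (1.7080, 0.6520, -1.4040)
ω' = (-0.7036, -0.1942, 0.2972)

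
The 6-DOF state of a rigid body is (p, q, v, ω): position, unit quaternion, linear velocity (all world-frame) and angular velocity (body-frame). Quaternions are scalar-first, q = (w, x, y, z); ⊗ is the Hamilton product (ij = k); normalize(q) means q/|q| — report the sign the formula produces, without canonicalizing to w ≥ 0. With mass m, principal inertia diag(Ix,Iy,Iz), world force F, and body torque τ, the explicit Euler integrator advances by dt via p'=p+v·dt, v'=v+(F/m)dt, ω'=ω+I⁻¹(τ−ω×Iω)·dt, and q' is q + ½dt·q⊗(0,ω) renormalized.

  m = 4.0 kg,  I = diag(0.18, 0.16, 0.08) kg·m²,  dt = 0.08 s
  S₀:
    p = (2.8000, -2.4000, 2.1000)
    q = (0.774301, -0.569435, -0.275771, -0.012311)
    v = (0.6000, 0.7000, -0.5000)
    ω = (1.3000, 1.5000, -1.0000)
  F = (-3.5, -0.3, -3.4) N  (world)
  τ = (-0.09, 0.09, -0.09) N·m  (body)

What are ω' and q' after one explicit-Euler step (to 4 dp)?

gyro term ω×Iω = (0.1200, -0.1300, -0.0390)
α = I⁻¹(τ − ω×Iω) = (-1.1667, 1.3750, -0.6375)
ω + α·dt = (1.2067, 1.6100, -1.0510)
Hamilton product q⊗(0,ω) = (1.1416110, 1.3008288, 0.5760122, -1.2699512)
updated quaternion q' = (0.8167, -0.5154, -0.2517, -0.0629)

ω' = (1.2067, 1.6100, -1.0510)
q' = (0.8167, -0.5154, -0.2517, -0.0629)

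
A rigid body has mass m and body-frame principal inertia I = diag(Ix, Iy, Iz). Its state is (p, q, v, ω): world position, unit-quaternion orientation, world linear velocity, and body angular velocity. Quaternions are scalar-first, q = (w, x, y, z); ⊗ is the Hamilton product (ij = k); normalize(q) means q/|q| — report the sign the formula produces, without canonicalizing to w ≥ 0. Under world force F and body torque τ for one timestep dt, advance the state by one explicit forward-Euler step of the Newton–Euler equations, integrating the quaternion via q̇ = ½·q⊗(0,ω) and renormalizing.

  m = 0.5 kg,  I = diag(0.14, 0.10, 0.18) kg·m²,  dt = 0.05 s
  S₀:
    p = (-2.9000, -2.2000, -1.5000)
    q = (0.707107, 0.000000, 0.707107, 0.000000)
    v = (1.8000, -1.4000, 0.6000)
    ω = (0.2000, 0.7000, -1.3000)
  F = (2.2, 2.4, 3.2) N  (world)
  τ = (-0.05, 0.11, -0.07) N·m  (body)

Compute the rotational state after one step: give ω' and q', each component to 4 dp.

precession coupling ω×(Iω) = (-0.0728, 0.0104, -0.0056)
angular accel α = (0.1629, 0.9960, -0.3578)
ω + α·dt = (0.2081, 0.7498, -1.3179)
q⊗(0,ω) = (-0.4949749, -0.7778177, 0.4949749, -1.0606605)
updated quaternion q' = (0.6943, -0.0194, 0.7190, -0.0265)

ω' = (0.2081, 0.7498, -1.3179)
q' = (0.6943, -0.0194, 0.7190, -0.0265)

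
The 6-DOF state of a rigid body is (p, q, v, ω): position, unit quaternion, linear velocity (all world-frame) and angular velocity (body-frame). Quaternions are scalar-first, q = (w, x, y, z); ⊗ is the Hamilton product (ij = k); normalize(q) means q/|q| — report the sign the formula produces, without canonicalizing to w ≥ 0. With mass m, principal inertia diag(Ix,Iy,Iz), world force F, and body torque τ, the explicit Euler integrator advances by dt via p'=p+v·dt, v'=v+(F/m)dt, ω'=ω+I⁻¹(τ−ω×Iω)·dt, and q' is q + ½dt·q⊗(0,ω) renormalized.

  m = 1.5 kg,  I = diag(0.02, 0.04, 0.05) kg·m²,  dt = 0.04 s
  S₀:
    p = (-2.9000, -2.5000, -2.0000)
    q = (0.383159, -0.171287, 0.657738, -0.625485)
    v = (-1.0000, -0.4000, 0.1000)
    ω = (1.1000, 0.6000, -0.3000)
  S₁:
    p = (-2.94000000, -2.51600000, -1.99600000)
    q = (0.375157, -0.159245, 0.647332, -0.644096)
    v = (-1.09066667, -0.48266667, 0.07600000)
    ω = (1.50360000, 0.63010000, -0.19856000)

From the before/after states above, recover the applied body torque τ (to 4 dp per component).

τ = (0.2000, 0.0400, 0.1400)

rate change Δω = (0.40360000, 0.03010000, 0.10144000)
ω₀×(Iω₀) = (-0.0018, 0.0099, 0.0132)
applied torque τ = (0.2000, 0.0400, 0.1400)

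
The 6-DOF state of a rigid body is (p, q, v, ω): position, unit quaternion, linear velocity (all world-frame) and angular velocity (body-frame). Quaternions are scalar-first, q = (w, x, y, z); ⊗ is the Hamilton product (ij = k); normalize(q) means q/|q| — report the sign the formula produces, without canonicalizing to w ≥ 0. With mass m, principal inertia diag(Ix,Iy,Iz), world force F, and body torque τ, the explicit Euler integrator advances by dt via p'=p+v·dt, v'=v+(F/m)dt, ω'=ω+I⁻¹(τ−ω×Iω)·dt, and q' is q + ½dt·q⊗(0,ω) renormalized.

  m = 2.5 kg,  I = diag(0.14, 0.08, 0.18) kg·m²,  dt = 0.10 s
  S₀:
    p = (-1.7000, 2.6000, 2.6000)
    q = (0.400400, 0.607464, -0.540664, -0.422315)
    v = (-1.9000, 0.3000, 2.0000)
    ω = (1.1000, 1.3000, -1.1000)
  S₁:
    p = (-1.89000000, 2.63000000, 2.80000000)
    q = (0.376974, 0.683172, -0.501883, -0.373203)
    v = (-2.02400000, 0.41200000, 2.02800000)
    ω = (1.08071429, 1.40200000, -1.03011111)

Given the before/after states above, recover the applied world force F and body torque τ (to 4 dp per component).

ω₁ − ω₀ = (-0.01928571, 0.10200000, 0.06988889)
ω₀×(Iω₀) = (-0.1430, 0.0484, -0.0858)
applied torque τ = (-0.1700, 0.1300, 0.0400)
Δv = v₁−v₀ = (-0.12400000, 0.11200000, 0.02800000)
F = m·Δv/dt = (-3.1000, 2.8000, 0.7000)

F = (-3.1000, 2.8000, 0.7000)
τ = (-0.1700, 0.1300, 0.0400)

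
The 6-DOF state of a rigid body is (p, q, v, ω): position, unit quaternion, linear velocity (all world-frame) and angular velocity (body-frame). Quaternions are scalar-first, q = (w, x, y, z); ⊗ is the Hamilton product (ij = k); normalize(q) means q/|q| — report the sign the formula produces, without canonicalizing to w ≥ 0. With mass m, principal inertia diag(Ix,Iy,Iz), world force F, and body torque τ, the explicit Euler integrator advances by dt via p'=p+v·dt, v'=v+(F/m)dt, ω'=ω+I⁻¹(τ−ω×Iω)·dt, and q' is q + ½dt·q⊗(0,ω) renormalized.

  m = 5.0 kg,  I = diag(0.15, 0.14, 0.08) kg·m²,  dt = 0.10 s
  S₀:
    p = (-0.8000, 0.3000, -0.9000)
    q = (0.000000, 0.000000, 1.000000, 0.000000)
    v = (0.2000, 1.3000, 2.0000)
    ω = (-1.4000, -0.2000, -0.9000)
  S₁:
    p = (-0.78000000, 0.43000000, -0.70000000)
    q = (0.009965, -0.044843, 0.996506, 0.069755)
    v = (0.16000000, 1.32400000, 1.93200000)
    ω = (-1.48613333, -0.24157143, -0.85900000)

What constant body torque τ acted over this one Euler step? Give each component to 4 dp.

Δω = ω₁−ω₀ = (-0.08613333, -0.04157143, 0.04100000)
ω₀×(Iω₀) = (-0.0108, 0.0882, -0.0028)
τ = I·(Δω/dt) + ω₀×(Iω₀) = (-0.1400, 0.0300, 0.0300)

τ = (-0.1400, 0.0300, 0.0300)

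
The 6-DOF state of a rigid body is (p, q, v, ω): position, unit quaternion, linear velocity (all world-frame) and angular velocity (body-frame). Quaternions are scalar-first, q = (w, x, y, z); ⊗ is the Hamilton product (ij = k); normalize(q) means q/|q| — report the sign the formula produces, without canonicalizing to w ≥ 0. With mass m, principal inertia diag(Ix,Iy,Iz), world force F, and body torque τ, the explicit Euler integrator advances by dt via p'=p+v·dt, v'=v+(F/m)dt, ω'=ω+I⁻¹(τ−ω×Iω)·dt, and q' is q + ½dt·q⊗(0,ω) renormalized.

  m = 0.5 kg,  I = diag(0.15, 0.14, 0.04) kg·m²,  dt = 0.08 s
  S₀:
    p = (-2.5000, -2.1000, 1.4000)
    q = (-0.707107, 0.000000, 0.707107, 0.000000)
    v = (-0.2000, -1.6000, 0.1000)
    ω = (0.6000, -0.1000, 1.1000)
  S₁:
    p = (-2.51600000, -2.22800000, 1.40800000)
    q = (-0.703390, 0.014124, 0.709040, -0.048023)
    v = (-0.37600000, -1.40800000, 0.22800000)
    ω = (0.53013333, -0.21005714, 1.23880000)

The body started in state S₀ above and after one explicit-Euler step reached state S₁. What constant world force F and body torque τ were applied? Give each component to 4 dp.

F = (-1.1000, 1.2000, 0.8000)
τ = (-0.1200, -0.1200, 0.0700)

v₁ − v₀ = (-0.17600000, 0.19200000, 0.12800000)
m·(v₁−v₀)/dt = (-1.1000, 1.2000, 0.8000)
Δω = ω₁−ω₀ = (-0.06986667, -0.11005714, 0.13880000)
I·α + gyro = (-0.1200, -0.1200, 0.0700)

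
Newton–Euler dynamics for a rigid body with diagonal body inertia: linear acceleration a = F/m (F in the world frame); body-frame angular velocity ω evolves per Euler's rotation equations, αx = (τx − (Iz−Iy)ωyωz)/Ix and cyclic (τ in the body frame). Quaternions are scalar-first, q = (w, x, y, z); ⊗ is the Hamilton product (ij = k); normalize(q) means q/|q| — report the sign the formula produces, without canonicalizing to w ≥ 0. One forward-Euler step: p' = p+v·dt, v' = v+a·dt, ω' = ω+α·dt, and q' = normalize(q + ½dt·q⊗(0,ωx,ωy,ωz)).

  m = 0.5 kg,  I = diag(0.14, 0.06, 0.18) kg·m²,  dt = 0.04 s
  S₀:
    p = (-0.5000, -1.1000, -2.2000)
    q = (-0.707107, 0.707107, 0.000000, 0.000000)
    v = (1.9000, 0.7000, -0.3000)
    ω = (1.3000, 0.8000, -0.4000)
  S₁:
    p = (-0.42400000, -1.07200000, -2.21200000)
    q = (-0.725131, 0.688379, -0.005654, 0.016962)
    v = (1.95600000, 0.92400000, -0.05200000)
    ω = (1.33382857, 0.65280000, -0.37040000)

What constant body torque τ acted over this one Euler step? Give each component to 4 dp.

ω₁ − ω₀ = (0.03382857, -0.14720000, 0.02960000)
precession coupling = (-0.0384, 0.0208, -0.0832)
applied torque τ = (0.0800, -0.2000, 0.0500)

τ = (0.0800, -0.2000, 0.0500)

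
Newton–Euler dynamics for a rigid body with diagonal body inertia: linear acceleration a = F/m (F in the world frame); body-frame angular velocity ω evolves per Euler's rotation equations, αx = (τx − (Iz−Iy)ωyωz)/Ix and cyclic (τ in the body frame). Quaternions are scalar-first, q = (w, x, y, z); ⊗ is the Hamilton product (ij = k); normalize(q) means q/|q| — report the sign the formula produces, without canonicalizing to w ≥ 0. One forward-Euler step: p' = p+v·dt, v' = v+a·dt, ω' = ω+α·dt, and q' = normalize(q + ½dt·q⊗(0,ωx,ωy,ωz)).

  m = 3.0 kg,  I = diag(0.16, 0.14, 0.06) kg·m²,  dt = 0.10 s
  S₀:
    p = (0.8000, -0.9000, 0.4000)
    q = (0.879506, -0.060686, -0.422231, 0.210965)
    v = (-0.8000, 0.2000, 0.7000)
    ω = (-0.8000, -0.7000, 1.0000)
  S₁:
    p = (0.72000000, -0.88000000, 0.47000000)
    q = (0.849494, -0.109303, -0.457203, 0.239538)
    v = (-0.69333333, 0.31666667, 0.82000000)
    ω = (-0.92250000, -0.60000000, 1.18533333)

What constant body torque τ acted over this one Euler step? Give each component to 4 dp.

τ = (-0.1400, 0.0600, 0.1000)

Δω = ω₁−ω₀ = (-0.12250000, 0.10000000, 0.18533333)
τ = I·(Δω/dt) + ω₀×(Iω₀) = (-0.1400, 0.0600, 0.1000)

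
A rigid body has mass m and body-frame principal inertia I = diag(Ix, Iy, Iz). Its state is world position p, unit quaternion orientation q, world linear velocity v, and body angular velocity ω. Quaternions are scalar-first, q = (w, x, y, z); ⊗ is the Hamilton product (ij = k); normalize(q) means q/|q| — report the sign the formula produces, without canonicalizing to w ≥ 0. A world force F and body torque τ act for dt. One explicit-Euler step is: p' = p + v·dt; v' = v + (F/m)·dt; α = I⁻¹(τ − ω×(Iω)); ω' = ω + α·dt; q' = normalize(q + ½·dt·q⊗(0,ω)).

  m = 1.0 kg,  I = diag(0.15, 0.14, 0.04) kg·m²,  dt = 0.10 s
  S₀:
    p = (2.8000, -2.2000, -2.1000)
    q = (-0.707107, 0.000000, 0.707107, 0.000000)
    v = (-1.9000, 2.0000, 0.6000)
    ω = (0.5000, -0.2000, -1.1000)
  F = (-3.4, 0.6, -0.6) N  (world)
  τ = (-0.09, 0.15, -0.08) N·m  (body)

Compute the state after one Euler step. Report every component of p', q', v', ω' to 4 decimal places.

precession coupling ω×(Iω) = (-0.0220, -0.0605, 0.0010)
(τ − ω×Iω)/I = (-0.4533, 1.5036, -2.0250)
new body rate ω' = (0.4547, -0.0496, -1.3025)
Hamilton product q⊗(0,ω) = (0.1414214, -1.1313712, 0.1414214, 0.4242642)
q + ½dt·q⊗(0,ω), renormalized = (-0.6987, -0.0565, 0.7128, 0.0212)
linear accel F/m = (-3.4000, 0.6000, -0.6000)
p' = p + v·dt = (2.6100, -2.0000, -2.0400)
v + (F/m)dt = (-2.2400, 2.0600, 0.5400)

p' = (2.6100, -2.0000, -2.0400)
q' = (-0.6987, -0.0565, 0.7128, 0.0212)
v' = (-2.2400, 2.0600, 0.5400)
ω' = (0.4547, -0.0496, -1.3025)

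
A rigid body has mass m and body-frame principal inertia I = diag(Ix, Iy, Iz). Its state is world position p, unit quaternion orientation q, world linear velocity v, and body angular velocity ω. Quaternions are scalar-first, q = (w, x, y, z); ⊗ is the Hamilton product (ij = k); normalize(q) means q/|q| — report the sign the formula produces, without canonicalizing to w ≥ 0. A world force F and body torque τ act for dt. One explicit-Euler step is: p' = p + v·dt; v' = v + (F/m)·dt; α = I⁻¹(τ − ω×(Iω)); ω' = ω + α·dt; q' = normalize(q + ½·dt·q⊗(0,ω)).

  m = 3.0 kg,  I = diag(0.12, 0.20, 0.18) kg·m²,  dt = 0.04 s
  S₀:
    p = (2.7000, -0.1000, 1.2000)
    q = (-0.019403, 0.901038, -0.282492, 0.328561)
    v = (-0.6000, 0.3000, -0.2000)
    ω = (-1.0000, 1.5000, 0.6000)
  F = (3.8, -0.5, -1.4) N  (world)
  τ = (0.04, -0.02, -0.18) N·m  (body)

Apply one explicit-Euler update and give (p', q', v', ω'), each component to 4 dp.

precession coupling ω×(Iω) = (-0.0180, 0.0360, -0.1200)
α = I⁻¹(τ − ω×Iω) = (0.4833, -0.2800, -0.3333)
ω + α·dt = (-0.9807, 1.4888, 0.5867)
2q̇ = q⊗(0,ω) = (1.1276394, -0.6429337, -0.8982883, 1.0574232)
q + ½dt·q⊗(0,ω), renormalized = (0.0031, 0.8875, -0.3002, 0.3495)
p' = p + v·dt = (2.6760, -0.0880, 1.1920)
v' = v + a·dt = (-0.5493, 0.2933, -0.2187)

p' = (2.6760, -0.0880, 1.1920)
q' = (0.0031, 0.8875, -0.3002, 0.3495)
v' = (-0.5493, 0.2933, -0.2187)
ω' = (-0.9807, 1.4888, 0.5867)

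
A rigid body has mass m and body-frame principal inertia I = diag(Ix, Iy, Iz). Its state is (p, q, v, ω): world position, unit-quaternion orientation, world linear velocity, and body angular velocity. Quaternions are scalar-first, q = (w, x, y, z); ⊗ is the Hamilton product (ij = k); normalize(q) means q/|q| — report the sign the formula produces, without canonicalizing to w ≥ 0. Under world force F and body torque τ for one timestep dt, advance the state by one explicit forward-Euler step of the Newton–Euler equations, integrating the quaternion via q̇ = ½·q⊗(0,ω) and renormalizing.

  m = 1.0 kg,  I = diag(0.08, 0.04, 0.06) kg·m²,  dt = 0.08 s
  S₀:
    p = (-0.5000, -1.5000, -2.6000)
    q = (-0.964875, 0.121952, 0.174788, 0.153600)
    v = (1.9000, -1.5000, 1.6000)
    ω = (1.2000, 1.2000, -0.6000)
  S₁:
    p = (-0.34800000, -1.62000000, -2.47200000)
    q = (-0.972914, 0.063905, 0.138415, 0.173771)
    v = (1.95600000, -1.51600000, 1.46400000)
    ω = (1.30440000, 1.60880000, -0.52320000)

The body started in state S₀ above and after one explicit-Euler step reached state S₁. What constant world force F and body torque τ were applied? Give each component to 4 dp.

rate change Δω = (0.10440000, 0.40880000, 0.07680000)
I·α + gyro = (0.0900, 0.1900, 0.0000)
v₁ − v₀ = (0.05600000, -0.01600000, -0.13600000)
applied force F = (0.7000, -0.2000, -1.7000)

F = (0.7000, -0.2000, -1.7000)
τ = (0.0900, 0.1900, 0.0000)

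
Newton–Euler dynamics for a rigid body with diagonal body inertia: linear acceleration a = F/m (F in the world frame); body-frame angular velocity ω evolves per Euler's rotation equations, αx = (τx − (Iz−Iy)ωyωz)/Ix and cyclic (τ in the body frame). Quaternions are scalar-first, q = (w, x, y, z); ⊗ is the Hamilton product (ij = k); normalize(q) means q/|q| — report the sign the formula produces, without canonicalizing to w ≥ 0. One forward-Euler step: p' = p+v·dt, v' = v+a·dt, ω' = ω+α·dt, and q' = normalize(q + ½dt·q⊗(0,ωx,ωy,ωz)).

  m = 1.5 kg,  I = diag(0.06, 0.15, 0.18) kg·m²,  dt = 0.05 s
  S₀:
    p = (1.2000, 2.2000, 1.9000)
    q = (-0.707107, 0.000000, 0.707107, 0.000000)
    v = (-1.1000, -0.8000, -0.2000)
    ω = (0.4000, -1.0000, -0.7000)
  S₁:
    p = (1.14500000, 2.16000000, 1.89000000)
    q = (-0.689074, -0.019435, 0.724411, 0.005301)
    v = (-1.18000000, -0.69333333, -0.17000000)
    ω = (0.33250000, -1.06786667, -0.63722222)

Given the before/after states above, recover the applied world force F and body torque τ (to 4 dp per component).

Δv = v₁−v₀ = (-0.08000000, 0.10666667, 0.03000000)
applied force F = (-2.4000, 3.2000, 0.9000)
Δω = ω₁−ω₀ = (-0.06750000, -0.06786667, 0.06277778)
ω₀×(Iω₀) = (0.0210, 0.0336, -0.0360)
applied torque τ = (-0.0600, -0.1700, 0.1900)

F = (-2.4000, 3.2000, 0.9000)
τ = (-0.0600, -0.1700, 0.1900)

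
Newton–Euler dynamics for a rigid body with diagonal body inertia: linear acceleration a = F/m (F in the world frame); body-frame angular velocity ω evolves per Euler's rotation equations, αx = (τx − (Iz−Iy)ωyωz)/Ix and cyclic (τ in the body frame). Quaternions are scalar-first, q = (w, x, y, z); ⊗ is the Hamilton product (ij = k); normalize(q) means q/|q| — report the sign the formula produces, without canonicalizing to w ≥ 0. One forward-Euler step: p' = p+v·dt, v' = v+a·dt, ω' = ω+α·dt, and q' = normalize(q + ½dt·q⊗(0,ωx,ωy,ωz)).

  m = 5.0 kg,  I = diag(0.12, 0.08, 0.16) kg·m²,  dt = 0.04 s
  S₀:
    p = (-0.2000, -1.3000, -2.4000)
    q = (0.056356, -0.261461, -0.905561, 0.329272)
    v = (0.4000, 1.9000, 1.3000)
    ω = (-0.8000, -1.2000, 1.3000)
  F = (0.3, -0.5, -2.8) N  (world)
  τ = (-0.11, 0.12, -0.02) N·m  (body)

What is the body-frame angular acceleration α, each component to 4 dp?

gyro term ω×Iω = (-0.1248, 0.0416, -0.0384)
α = I⁻¹(τ − ω×Iω) = (0.1233, 0.9800, 0.1150)

α = (0.1233, 0.9800, 0.1150)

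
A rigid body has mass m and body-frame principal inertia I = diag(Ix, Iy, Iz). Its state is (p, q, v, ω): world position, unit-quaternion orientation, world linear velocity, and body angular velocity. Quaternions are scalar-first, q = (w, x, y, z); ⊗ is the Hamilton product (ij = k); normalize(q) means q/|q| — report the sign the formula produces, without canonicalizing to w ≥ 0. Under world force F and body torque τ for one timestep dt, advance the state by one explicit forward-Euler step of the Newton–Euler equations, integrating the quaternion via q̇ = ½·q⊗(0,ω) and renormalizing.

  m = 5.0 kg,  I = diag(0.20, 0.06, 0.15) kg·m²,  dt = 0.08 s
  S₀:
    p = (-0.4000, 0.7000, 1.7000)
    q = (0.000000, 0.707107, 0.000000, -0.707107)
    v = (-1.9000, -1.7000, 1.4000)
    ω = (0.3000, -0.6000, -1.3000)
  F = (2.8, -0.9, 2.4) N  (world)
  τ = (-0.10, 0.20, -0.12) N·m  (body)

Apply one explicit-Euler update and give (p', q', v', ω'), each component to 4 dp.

precession coupling ω×(Iω) = (0.0702, -0.0195, 0.0252)
(τ − ω×Iω)/I = (-0.8510, 3.6583, -0.9680)
ω + α·dt = (0.2319, -0.3073, -1.3774)
Hamilton product q⊗(0,ω) = (-1.1313712, -0.4242642, 0.7071070, -0.4242642)
updated quaternion q' = (-0.0452, 0.6890, 0.0282, -0.7228)
a = (0.5600, -0.1800, 0.4800)
p' = p + v·dt = (-0.5520, 0.5640, 1.8120)
v' = v + a·dt = (-1.8552, -1.7144, 1.4384)

p' = (-0.5520, 0.5640, 1.8120)
q' = (-0.0452, 0.6890, 0.0282, -0.7228)
v' = (-1.8552, -1.7144, 1.4384)
ω' = (0.2319, -0.3073, -1.3774)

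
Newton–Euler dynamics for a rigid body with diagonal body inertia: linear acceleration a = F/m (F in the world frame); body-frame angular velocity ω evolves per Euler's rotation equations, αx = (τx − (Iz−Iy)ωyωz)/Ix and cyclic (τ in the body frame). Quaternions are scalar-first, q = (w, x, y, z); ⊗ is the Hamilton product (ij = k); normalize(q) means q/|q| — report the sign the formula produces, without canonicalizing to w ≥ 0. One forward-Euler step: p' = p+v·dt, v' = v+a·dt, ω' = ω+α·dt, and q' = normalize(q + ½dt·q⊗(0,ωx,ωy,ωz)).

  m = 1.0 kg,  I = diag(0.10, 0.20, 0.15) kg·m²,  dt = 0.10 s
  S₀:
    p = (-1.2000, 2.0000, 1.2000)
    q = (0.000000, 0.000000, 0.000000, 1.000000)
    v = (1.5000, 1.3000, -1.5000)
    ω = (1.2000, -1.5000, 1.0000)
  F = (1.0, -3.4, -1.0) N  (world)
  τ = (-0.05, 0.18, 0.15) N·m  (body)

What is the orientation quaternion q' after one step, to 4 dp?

q' = (-0.0497, 0.0746, 0.0597, 0.9942)

2q̇ = q⊗(0,ω) = (-1.0000000, 1.5000000, 1.2000000, 0.0000000)
q + ½dt·q⊗(0,ω), renormalized = (-0.0497, 0.0746, 0.0597, 0.9942)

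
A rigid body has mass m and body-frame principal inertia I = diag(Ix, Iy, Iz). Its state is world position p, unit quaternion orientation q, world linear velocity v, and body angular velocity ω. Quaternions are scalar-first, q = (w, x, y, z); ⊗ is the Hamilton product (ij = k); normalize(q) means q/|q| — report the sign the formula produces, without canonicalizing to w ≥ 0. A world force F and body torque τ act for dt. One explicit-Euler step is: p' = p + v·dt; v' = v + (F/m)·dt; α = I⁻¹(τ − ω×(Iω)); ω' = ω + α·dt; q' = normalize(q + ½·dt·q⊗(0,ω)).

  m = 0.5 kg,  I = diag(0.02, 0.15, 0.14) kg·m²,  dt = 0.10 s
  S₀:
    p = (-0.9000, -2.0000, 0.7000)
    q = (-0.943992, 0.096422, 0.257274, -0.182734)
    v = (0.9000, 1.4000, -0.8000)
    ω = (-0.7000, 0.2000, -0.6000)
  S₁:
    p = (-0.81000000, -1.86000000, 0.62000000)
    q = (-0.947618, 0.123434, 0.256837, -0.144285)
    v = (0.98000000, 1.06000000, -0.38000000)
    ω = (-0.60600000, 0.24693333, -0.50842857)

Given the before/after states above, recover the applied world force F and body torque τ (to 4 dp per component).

ω₁ − ω₀ = (0.09400000, 0.04693333, 0.09157143)
ω₀×(Iω₀) = (0.0012, -0.0504, -0.0182)
τ = I·(Δω/dt) + ω₀×(Iω₀) = (0.0200, 0.0200, 0.1100)
velocity change Δv = (0.08000000, -0.34000000, 0.42000000)
F = m·Δv/dt = (0.4000, -1.7000, 2.1000)

F = (0.4000, -1.7000, 2.1000)
τ = (0.0200, 0.0200, 0.1100)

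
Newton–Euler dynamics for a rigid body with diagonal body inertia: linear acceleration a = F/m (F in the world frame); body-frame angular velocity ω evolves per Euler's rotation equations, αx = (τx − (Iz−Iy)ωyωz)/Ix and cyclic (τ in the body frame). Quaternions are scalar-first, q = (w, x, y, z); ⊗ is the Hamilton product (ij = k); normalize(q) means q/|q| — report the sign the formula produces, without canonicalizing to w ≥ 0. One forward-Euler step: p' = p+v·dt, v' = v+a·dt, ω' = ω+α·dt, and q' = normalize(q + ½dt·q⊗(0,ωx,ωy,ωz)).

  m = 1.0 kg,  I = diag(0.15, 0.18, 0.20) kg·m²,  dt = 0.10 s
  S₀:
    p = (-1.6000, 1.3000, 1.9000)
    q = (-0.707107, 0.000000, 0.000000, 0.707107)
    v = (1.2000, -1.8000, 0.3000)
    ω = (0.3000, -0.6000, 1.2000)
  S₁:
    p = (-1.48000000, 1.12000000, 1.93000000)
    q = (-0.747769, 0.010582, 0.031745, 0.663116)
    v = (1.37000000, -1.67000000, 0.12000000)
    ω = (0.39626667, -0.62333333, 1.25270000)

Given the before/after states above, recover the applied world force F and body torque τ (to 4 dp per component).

rate change Δω = (0.09626667, -0.02333333, 0.05270000)
I·α + gyro = (0.1300, -0.0600, 0.1000)
v₁ − v₀ = (0.17000000, 0.13000000, -0.18000000)
m·(v₁−v₀)/dt = (1.7000, 1.3000, -1.8000)

F = (1.7000, 1.3000, -1.8000)
τ = (0.1300, -0.0600, 0.1000)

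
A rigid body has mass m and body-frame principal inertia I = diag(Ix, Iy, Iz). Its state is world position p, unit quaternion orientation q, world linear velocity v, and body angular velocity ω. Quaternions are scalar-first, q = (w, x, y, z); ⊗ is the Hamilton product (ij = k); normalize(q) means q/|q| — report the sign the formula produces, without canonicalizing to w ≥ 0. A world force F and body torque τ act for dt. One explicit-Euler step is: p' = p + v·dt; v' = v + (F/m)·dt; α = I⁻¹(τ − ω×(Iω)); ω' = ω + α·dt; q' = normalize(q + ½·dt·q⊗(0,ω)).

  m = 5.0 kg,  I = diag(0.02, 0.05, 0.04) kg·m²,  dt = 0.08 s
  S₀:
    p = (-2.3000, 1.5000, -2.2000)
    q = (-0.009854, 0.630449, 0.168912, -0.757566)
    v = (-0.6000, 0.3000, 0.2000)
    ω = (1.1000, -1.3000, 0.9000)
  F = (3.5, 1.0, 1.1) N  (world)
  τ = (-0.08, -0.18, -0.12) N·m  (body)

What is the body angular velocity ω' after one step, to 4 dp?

ω' = (0.7332, -1.5563, 0.7458)

angular accel α = (-4.5850, -3.2040, -1.9275)
ω' = ω + α·dt = (0.7332, -1.5563, 0.7458)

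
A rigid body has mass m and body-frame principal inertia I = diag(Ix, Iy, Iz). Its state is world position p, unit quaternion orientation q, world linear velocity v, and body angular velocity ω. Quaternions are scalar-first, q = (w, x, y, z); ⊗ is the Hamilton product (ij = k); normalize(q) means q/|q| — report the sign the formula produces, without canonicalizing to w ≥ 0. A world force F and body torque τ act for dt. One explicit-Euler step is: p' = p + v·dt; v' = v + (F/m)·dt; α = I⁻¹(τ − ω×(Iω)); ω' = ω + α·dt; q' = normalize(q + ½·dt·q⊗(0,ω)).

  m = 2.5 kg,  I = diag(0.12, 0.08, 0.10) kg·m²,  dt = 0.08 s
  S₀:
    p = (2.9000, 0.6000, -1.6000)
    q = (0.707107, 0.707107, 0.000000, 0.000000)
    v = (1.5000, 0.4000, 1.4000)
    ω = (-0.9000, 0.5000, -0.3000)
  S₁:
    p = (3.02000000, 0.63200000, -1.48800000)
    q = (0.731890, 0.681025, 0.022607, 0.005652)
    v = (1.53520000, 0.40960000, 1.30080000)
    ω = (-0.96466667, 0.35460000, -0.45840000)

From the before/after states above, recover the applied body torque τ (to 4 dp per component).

τ = (-0.1000, -0.1400, -0.1800)

Δω = ω₁−ω₀ = (-0.06466667, -0.14540000, -0.15840000)
I·α + gyro = (-0.1000, -0.1400, -0.1800)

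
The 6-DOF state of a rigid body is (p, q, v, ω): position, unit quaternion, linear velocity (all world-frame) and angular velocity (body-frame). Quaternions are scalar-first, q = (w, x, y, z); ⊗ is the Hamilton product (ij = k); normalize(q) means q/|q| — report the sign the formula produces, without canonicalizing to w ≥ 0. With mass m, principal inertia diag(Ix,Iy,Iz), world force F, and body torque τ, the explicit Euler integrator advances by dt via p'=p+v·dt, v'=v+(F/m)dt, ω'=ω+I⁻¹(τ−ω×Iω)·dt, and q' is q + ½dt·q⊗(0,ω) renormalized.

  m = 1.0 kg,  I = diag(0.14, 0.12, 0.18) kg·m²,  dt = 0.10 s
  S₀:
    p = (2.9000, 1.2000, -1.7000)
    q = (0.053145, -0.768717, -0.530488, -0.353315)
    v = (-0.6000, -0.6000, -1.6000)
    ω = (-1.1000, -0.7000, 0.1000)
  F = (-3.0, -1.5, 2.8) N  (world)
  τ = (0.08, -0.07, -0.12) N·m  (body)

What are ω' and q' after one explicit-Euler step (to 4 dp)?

(τ − ω×Iω)/I = (0.6014, -0.6200, -0.5811)
ω' = ω + α·dt = (-1.0399, -0.7620, 0.0419)
Hamilton product q⊗(0,ω) = (-1.1815988, -0.3588288, 0.4283167, -0.0401204)
q' = normalize(q + ½dt·q⊗(0,ω)) = (-0.0059, -0.7850, -0.5080, -0.3546)

ω' = (-1.0399, -0.7620, 0.0419)
q' = (-0.0059, -0.7850, -0.5080, -0.3546)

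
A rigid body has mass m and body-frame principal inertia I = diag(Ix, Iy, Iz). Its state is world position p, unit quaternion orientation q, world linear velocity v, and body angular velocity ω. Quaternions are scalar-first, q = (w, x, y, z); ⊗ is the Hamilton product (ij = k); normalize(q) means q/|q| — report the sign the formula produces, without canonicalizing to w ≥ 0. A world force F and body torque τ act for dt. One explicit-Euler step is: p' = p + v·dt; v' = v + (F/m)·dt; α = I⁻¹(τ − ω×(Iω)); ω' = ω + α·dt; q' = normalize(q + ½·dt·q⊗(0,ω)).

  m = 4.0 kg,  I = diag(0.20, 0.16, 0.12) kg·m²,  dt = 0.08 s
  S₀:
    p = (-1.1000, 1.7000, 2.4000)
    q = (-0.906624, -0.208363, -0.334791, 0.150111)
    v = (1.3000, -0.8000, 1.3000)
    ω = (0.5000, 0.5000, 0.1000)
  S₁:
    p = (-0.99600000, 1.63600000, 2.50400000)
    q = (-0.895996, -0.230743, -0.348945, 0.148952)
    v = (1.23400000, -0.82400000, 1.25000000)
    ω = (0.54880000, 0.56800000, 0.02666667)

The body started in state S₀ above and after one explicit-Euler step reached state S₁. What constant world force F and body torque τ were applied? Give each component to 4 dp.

velocity change Δv = (-0.06600000, -0.02400000, -0.05000000)
m·(v₁−v₀)/dt = (-3.3000, -1.2000, -2.5000)
Δω = ω₁−ω₀ = (0.04880000, 0.06800000, -0.07333333)
τ = I·(Δω/dt) + ω₀×(Iω₀) = (0.1200, 0.1400, -0.1200)

F = (-3.3000, -1.2000, -2.5000)
τ = (0.1200, 0.1400, -0.1200)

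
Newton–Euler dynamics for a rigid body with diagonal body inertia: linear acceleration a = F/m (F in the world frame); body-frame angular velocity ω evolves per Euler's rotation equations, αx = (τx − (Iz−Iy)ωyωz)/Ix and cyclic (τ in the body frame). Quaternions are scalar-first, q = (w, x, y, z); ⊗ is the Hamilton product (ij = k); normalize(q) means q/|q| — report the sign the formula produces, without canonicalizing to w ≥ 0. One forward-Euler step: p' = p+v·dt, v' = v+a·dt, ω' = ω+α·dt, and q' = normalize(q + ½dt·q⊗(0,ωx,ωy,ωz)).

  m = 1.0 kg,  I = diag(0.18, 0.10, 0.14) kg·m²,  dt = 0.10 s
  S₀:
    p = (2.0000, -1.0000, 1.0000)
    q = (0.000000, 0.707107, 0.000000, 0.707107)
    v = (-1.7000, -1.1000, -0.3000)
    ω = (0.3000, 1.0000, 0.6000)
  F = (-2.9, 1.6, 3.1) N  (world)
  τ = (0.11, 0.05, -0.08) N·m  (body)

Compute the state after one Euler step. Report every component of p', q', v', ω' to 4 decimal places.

p' = (1.8300, -1.1100, 0.9700)
q' = (-0.0318, 0.6705, -0.0106, 0.7411)
v' = (-1.9900, -0.9400, 0.0100)
ω' = (0.3478, 1.0428, 0.5600)

p' = p + v·dt = (1.8300, -1.1100, 0.9700)
new velocity v' = (-1.9900, -0.9400, 0.0100)
angular accel α = (0.4778, 0.4280, -0.4000)
new body rate ω' = (0.3478, 1.0428, 0.5600)
2q̇ = q⊗(0,ω) = (-0.6363963, -0.7071070, -0.2121321, 0.7071070)
q + ½dt·q⊗(0,ω), renormalized = (-0.0318, 0.6705, -0.0106, 0.7411)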